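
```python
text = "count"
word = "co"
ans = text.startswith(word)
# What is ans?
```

Trace:
`text = "count"` → text = 'count'
`word = "co"` → word = 'co'
`ans = text.startswith(word)` → ans = True
So ans = True

Answer: True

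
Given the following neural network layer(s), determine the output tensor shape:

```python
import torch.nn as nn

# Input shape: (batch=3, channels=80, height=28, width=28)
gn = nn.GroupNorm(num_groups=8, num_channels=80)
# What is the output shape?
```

Input: (3, 80, 28, 28) -> Output: (3, 80, 28, 28)

Answer: (3, 80, 28, 28)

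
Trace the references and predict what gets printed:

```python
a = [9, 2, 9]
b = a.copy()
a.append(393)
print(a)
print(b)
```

Key concept: list.copy() creates independent copy.
Step by step:
`a = [9, 2, 9]` → a = [9, 2, 9]
`b = a.copy()` → b = [9, 2, 9]
`a.append(393)` → a = [9, 2, 9, 393]
`print(a)` → prints [9, 2, 9, 393]
`print(b)` → prints [9, 2, 9]

Answer:
[9, 2, 9, 393]
[9, 2, 9]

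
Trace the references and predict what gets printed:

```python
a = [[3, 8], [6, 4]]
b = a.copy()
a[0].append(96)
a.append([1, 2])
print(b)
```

Key concept: shallow copy with nested lists.
Step by step:
`a = [[3, 8], [6, 4]]` → a = [[3, 8], [6, 4]]
`b = a.copy()` → b = [[3, 8], [6, 4]]
`a[0].append(96)` → a = [[3, 8, 96], [6, 4]]; b = [[3, 8, 96], [6, 4]]
`a.append([1, 2])` → a = [[3, 8, 96], [6, 4], [1, 2]]
`print(b)` → prints [[3, 8, 96], [6, 4]]

Answer: [[3, 8, 96], [6, 4]]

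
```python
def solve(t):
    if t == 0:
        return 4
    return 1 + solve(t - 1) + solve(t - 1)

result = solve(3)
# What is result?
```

solve(t) = 1 + 2·solve(t-1), solve(0)=4. Closed form: (4+1)·2^3 - 1 = 39.

Answer: 39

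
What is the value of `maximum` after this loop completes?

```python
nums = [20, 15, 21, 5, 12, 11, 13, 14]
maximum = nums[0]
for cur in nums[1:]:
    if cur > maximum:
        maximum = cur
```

Maximum of [20, 15, 21, 5, 12, 11, 13, 14]
`maximum` takes the values: 20 → 21

Answer: 21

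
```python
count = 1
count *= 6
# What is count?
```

Trace:
`count = 1` → count = 1
`count *= 6` → count = 6
So count = 6

Answer: 6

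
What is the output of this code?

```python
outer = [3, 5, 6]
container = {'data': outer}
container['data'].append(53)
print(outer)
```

Key concept: dict holds reference to list.
Step by step:
`outer = [3, 5, 6]` → outer = [3, 5, 6]
`container = {'data': outer}` → container = {'data': [3, 5, 6]}
`container['data'].append(53)` → outer = [3, 5, 6, 53]; container = {'data': [3, 5, 6, 53]}
`print(outer)` → prints [3, 5, 6, 53]

Answer: [3, 5, 6, 53]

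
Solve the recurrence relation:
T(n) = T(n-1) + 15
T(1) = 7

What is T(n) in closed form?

Unrolling: T(n) = T(1) + 15·(n-1) = 7 + 15(n-1) = 15n - 8.

Answer: T(n) = 15n - 8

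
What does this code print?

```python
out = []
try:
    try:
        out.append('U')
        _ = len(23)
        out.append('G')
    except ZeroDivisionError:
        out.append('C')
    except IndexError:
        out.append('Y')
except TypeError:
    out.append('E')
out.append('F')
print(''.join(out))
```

Execution trace: 'U' (try body) → 'E' (outer except TypeError) → 'F' (after the try/except). Output: UEF

Answer: UEF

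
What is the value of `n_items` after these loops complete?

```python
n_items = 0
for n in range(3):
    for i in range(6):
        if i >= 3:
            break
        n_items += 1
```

Inner breaks at 3, outer runs 3 times
`n_items` takes the values: 0 → 1 → 2 → 3 → 4 → 5 → 6 → 7 → 8 → 9

Answer: 9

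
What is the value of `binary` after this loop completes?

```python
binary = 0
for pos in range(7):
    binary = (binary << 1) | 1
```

Build 7 consecutive 1-bits: 0b1111111
`binary` takes the values: 0 → 1 → 3 → 7 → 15 → 31 → 63 → 127

Answer: 127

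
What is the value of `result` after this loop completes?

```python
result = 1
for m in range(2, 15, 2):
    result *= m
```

Product of even numbers 2 to 14
`result` takes the values: 1 → 2 → 8 → 48 → 384 → 3840 → 46080 → 645120

Answer: 645120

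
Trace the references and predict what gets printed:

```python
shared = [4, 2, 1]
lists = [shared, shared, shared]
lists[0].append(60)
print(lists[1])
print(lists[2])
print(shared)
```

Key concept: list of same reference.
Step by step:
`shared = [4, 2, 1]` → shared = [4, 2, 1]
`lists = [shared, shared, shared]` → lists = [[4, 2, 1], [4, 2, 1], [4, 2, 1]]
`lists[0].append(60)` → shared = [4, 2, 1, 60]; lists = [[4, 2, 1, 60], [4, 2, 1, 60], [4, 2, 1, 60]]
`print(lists[1])` → prints [4, 2, 1, 60]
`print(lists[2])` → prints [4, 2, 1, 60]
`print(shared)` → prints [4, 2, 1, 60]

Answer:
[4, 2, 1, 60]
[4, 2, 1, 60]
[4, 2, 1, 60]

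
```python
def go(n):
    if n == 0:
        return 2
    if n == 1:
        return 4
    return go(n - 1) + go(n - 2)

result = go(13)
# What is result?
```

Build up from base cases: go(0)=2, go(1)=4, go(2)=6, go(3)=10, go(4)=16, go(5)=26, go(6)=42, ..., go(13)=1220

Answer: 1220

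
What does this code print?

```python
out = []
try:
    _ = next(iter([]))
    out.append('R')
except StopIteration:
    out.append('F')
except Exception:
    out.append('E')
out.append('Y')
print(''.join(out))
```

Execution trace: 'F' (except StopIteration) → 'Y' (after the try/except). Output: FY

Answer: FY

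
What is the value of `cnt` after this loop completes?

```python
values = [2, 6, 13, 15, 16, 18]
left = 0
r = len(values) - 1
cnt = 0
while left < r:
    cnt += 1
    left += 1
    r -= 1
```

Iterations until pointers meet (list length 6)
`cnt` takes the values: 0 → 1 → 2 → 3

Answer: 3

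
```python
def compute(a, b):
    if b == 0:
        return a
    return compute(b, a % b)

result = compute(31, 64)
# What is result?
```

compute(31, 64) -> compute(64, 31) -> compute(31, 2) -> compute(2, 1) -> compute(1, 0) -> 1

Answer: 1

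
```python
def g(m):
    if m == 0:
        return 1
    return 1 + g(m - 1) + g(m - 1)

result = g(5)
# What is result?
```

g(m) = 1 + 2·g(m-1), g(0)=1. Closed form: (1+1)·2^5 - 1 = 63.

Answer: 63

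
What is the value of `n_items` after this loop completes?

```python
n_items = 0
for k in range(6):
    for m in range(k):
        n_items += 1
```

Triangle number: 0+1+2+...+5
`n_items` takes the values: 0 → 1 → 2 → 3 → 4 → 5 → 6 → 7 → 8 → 9 → 10 → 11 → 12 → 13 → 14 → 15

Answer: 15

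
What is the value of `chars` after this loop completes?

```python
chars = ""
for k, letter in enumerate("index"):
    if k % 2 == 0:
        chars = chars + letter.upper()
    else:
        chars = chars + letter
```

Uppercase even positions in 'index'
`chars` takes the values: "" → "I" → "In" → "InD" → "InDe" → "InDeX"

Answer: "InDeX"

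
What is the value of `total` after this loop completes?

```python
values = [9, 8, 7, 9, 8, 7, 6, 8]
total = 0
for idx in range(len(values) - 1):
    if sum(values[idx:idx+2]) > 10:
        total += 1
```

Count windows with sum > 10
`total` takes the values: 0 → 1 → 2 → 3 → 4 → 5 → 6 → 7

Answer: 7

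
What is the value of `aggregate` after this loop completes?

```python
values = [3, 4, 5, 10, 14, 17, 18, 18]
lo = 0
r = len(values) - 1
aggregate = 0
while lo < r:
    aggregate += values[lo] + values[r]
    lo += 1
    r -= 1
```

Sum of pairs from ends
`aggregate` takes the values: 0 → 21 → 43 → 65 → 89

Answer: 89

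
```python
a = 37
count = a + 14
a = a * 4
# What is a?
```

Trace:
`a = 37` → a = 37
`count = a + 14` → count = 51
`a = a * 4` → a = 148
So a = 148

Answer: 148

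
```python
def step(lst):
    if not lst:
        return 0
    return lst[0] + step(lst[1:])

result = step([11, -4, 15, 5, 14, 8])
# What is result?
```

11 + (-4) + 15 + 5 + 14 + 8 + 0 = 49

Answer: 49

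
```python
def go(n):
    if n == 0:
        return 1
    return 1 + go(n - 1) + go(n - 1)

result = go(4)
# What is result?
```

go(n) = 1 + 2·go(n-1), go(0)=1. Closed form: (1+1)·2^4 - 1 = 31.

Answer: 31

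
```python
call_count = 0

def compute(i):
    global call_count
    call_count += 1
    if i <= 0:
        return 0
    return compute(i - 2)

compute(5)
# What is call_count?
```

Linear recursion stepping by 2: 4 calls from i=5 down to ≤0.

Answer: 4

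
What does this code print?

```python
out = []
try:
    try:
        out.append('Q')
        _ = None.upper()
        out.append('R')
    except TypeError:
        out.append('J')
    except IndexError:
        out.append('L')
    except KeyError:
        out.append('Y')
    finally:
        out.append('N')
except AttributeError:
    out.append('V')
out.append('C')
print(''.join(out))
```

Execution trace: 'Q' (try body) → 'N' (finally) → 'V' (outer except AttributeError) → 'C' (after the try/except). Output: QNVC

Answer: QNVC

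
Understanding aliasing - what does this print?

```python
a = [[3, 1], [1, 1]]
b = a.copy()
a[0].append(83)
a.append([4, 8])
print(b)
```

Key concept: shallow copy with nested lists.
Step by step:
`a = [[3, 1], [1, 1]]` → a = [[3, 1], [1, 1]]
`b = a.copy()` → b = [[3, 1], [1, 1]]
`a[0].append(83)` → a = [[3, 1, 83], [1, 1]]; b = [[3, 1, 83], [1, 1]]
`a.append([4, 8])` → a = [[3, 1, 83], [1, 1], [4, 8]]
`print(b)` → prints [[3, 1, 83], [1, 1]]

Answer: [[3, 1, 83], [1, 1]]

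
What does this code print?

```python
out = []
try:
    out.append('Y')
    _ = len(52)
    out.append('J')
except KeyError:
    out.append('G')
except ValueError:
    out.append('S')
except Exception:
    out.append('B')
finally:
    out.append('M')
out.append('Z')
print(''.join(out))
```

Execution trace: 'Y' (try body) → 'B' (except Exception) → 'M' (finally) → 'Z' (after the try/except). Output: YBMZ

Answer: YBMZ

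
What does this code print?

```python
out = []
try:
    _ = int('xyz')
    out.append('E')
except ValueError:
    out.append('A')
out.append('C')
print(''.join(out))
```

Execution trace: 'A' (except ValueError) → 'C' (after the try/except). Output: AC

Answer: AC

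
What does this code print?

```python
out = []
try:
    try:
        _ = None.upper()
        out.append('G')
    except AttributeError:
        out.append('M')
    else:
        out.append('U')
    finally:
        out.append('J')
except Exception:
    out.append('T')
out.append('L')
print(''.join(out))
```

Execution trace: 'M' (inner except AttributeError) → 'J' (inner finally) → 'L' (after the try/except). Output: MJL

Answer: MJL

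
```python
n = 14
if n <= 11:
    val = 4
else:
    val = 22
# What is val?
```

Trace:
`n = 14` → n = 14
`if n <= 11: ...` → n <= 11 is False, take else branch → val = 22
So val = 22

Answer: 22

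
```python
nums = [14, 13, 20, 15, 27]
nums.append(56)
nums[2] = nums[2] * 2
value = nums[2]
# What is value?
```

Trace:
`nums = [14, 13, 20, 15, 27]` → nums = [14, 13, 20, 15, 27]
`nums.append(56)` → nums = [14, 13, 20, 15, 27, 56]
`nums[2] = nums[2] * 2` → nums = [14, 13, 40, 15, 27, 56]
`value = nums[2]` → value = 40
So value = 40

Answer: 40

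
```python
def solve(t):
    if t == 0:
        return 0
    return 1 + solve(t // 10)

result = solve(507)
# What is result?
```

Count of digits of 507: 3

Answer: 3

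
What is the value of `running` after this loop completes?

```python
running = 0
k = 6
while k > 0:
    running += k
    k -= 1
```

Sum 6 down to 1
`running` takes the values: 0 → 6 → 11 → 15 → 18 → 20 → 21

Answer: 21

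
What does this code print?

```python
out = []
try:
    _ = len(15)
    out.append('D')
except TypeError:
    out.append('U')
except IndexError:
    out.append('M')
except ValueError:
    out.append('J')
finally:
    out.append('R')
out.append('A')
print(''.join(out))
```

Execution trace: 'U' (except TypeError) → 'R' (finally) → 'A' (after the try/except). Output: URA

Answer: URA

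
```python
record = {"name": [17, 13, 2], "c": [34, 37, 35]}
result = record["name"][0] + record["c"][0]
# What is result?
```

Trace:
`record = {"name": [17, 13, 2], "c": [34, 37, 35]}` → record = {'name': [17, 13, 2], 'c': [34, 37, 35]}
`result = record["name"][0] + record["c"][0]` → result = 51
So result = 51

Answer: 51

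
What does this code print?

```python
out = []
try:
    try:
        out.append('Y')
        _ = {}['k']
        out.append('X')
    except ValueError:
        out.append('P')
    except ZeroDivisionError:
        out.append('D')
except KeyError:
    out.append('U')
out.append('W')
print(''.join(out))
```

Execution trace: 'Y' (try body) → 'U' (outer except KeyError) → 'W' (after the try/except). Output: YUW

Answer: YUW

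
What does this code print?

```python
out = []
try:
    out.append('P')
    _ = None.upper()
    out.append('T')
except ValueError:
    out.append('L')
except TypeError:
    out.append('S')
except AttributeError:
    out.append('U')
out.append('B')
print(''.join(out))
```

Execution trace: 'P' (try body) → 'U' (except AttributeError) → 'B' (after the try/except). Output: PUB

Answer: PUB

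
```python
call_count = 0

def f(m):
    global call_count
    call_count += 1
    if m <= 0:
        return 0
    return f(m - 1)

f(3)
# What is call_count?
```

Linear recursion stepping by 1: 4 calls from m=3 down to ≤0.

Answer: 4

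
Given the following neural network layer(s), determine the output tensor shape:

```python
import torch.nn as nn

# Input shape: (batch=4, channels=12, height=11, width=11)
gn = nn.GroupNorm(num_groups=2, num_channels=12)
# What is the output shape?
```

Input: (4, 12, 11, 11) -> Output: (4, 12, 11, 11)

Answer: (4, 12, 11, 11)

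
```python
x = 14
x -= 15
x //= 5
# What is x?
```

Trace:
`x = 14` → x = 14
`x -= 15` → x = -1
`x //= 5` → x = -1
So x = -1

Answer: -1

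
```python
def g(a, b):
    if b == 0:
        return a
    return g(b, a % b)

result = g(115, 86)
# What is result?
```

g(115, 86) -> g(86, 29) -> g(29, 28) -> g(28, 1) -> g(1, 0) -> 1

Answer: 1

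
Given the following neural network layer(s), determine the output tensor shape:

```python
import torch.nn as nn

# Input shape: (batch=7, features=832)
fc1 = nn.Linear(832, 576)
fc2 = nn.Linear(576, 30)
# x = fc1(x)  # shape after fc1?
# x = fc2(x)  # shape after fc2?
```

Input: (7, 832) -> after fc1: (7, 576) -> Output: (7, 30)

Answer: (7, 30)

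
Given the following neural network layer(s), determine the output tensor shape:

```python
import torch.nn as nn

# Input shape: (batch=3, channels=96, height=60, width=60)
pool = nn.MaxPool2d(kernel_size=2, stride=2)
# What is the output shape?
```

Input: (3, 96, 60, 60) -> Output: (3, 96, 30, 30)

Answer: (3, 96, 30, 30)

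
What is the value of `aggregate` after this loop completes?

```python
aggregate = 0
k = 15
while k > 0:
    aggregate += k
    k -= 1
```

Sum 15 down to 1
`aggregate` takes the values: 0 → 15 → 29 → 42 → 54 → 65 → 75 → 84 → 92 → 99 → 105 → 110 → 114 → 117 → 119 → 120

Answer: 120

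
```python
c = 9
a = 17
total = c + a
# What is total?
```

Trace:
`c = 9` → c = 9
`a = 17` → a = 17
`total = c + a` → total = 26
So total = 26

Answer: 26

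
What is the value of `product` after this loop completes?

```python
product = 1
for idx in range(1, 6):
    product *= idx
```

5! = 120
`product` takes the values: 1 → 2 → 6 → 24 → 120

Answer: 120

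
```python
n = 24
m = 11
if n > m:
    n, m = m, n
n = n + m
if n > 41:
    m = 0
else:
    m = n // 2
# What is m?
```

Trace:
`n = 24` → n = 24
`m = 11` → m = 11
`if n > m: ...` → n > m is True → n = 11; m = 24
`n = n + m` → n = 35
`if n > 41: ...` → n > 41 is False, take else branch → m = 17
So m = 17

Answer: 17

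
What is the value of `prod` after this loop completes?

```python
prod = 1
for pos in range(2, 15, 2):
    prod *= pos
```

Product of even numbers 2 to 14
`prod` takes the values: 1 → 2 → 8 → 48 → 384 → 3840 → 46080 → 645120

Answer: 645120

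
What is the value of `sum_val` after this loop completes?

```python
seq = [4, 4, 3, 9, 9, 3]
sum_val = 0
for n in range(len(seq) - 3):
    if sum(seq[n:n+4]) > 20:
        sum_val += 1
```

Count windows with sum > 20
`sum_val` takes the values: 0 → 1 → 2

Answer: 2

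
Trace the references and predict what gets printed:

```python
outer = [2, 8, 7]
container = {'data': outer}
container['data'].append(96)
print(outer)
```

Key concept: dict holds reference to list.
Step by step:
`outer = [2, 8, 7]` → outer = [2, 8, 7]
`container = {'data': outer}` → container = {'data': [2, 8, 7]}
`container['data'].append(96)` → outer = [2, 8, 7, 96]; container = {'data': [2, 8, 7, 96]}
`print(outer)` → prints [2, 8, 7, 96]

Answer: [2, 8, 7, 96]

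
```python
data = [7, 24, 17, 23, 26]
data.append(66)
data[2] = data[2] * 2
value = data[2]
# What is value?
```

Trace:
`data = [7, 24, 17, 23, 26]` → data = [7, 24, 17, 23, 26]
`data.append(66)` → data = [7, 24, 17, 23, 26, 66]
`data[2] = data[2] * 2` → data = [7, 24, 34, 23, 26, 66]
`value = data[2]` → value = 34
So value = 34

Answer: 34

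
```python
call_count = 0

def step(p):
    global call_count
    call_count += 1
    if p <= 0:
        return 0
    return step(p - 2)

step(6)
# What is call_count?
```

Linear recursion stepping by 2: 4 calls from p=6 down to ≤0.

Answer: 4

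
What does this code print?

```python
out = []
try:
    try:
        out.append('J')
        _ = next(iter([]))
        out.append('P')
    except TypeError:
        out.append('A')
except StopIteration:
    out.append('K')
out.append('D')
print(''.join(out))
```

Execution trace: 'J' (try body) → 'K' (outer except StopIteration) → 'D' (after the try/except). Output: JKD

Answer: JKD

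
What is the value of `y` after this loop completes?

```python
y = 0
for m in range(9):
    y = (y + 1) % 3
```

Increment mod 3, 9 times = 0
`y` takes the values: 0 → 1 → 2 → 0 → 1 → 2 → 0 → 1 → 2 → 0

Answer: 0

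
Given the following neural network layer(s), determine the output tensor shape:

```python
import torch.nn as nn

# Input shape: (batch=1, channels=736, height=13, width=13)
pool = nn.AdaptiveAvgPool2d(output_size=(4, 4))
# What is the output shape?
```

Input: (1, 736, 13, 13) -> Output: (1, 736, 4, 4)

Answer: (1, 736, 4, 4)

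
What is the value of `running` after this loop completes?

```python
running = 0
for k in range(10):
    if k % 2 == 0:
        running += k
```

Sum of even numbers 0 to 9
`running` takes the values: 0 → 2 → 6 → 12 → 20

Answer: 20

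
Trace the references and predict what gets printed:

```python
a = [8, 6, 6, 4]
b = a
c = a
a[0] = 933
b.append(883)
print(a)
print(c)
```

Key concept: multiple aliases.
Step by step:
`a = [8, 6, 6, 4]` → a = [8, 6, 6, 4]
`b = a` → b = [8, 6, 6, 4] (same object as a)
`c = a` → c = [8, 6, 6, 4] (same object as a, b)
`a[0] = 933` → a = [933, 6, 6, 4] (same object as b, c); b = [933, 6, 6, 4] (same object as a, c); c = [933, 6, 6, 4] (same object as a, b)
`b.append(883)` → a = [933, 6, 6, 4, 883] (same object as b, c); b = [933, 6, 6, 4, 883] (same object as a, c); c = [933, 6, 6, 4, 883] (same object as a, b)
`print(a)` → prints [933, 6, 6, 4, 883]
`print(c)` → prints [933, 6, 6, 4, 883]

Answer:
[933, 6, 6, 4, 883]
[933, 6, 6, 4, 883]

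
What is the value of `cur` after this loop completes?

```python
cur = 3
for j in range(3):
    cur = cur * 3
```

Multiply by 3, 3 times: 3 * 3^3 = 81
`cur` takes the values: 3 → 9 → 27 → 81

Answer: 81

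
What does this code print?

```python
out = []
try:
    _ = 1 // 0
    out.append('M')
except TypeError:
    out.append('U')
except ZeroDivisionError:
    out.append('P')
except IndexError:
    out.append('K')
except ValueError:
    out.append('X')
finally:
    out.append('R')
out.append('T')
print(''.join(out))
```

Execution trace: 'P' (except ZeroDivisionError) → 'R' (finally) → 'T' (after the try/except). Output: PRT

Answer: PRT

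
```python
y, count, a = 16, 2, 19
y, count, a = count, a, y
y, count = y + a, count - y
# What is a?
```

Trace:
`y, count, a = 16, 2, 19` → y = 16; count = 2; a = 19
`y, count, a = count, a, y` → y = 2; count = 19; a = 16
`y, count = y + a, count - y` → y = 18; count = 17
So a = 16

Answer: 16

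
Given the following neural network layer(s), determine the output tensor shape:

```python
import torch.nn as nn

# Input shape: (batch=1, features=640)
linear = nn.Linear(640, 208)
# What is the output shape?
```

Input: (1, 640) -> Output: (1, 208)

Answer: (1, 208)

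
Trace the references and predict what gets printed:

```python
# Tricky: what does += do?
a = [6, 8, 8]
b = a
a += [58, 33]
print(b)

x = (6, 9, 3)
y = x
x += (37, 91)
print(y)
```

Key concept: += behavior differs for mutable vs immutable.
Step by step:
`a = [6, 8, 8]` → a = [6, 8, 8]
`b = a` → b = [6, 8, 8] (same object as a)
`a += [58, 33]` → a = [6, 8, 8, 58, 33] (same object as b); b = [6, 8, 8, 58, 33] (same object as a)
`print(b)` → prints [6, 8, 8, 58, 33]
`x = (6, 9, 3)` → x = (6, 9, 3)
`y = x` → y = (6, 9, 3)
`x += (37, 91)` → x = (6, 9, 3, 37, 91)
`print(y)` → prints (6, 9, 3)

Answer:
[6, 8, 8, 58, 33]
(6, 9, 3)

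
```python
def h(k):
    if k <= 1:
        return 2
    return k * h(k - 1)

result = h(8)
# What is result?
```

h(8) = 8 * 7 * 6 * 5 * 4 * 3 * 2 * 2 = 80640

Answer: 80640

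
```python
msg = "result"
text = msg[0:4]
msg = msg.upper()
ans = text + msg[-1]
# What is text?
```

Trace:
`msg = "result"` → msg = 'result'
`text = msg[0:4]` → text = 'resu'
`msg = msg.upper()` → msg = 'RESULT'
`ans = text + msg[-1]` → ans = 'resuT'
So text = 'resu'

Answer: 'resu'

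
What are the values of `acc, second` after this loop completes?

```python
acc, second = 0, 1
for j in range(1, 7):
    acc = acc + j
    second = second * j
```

Sum and factorial of 1 to 6
`acc, second` takes the values: (0, 1) → (1, 1) → (3, 1) → (3, 2) → (6, 2) → (6, 6) → (10, 6) → (10, 24) → (15, 24) → (15, 120) → (21, 120) → (21, 720)

Answer: 21, 720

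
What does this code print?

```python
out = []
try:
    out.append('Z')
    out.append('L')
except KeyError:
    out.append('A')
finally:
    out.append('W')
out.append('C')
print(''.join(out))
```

Execution trace: 'Z' (try body) → 'L' (try body, no exception) → 'W' (finally) → 'C' (after the try/except). Output: ZLWC

Answer: ZLWC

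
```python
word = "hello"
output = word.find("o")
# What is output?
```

Trace:
`word = "hello"` → word = 'hello'
`output = word.find("o")` → output = 4
So output = 4

Answer: 4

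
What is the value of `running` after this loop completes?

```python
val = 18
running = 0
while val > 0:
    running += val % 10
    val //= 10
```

Sum digits of 18
`running` takes the values: 0 → 8 → 9

Answer: 9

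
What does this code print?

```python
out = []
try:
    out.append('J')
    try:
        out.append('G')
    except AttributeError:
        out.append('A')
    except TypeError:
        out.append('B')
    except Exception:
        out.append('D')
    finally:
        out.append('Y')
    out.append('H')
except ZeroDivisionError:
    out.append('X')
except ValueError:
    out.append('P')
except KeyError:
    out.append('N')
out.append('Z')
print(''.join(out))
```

Execution trace: 'J' (try body) → 'G' (inner try body, no exception) → 'Y' (inner finally) → 'H' (try body, no exception) → 'Z' (after the try/except). Output: JGYHZ

Answer: JGYHZ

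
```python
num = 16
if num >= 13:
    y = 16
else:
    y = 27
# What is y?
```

Trace:
`num = 16` → num = 16
`if num >= 13: ...` → num >= 13 is True → y = 16
So y = 16

Answer: 16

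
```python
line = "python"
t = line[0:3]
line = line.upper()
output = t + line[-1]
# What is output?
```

Trace:
`line = "python"` → line = 'python'
`t = line[0:3]` → t = 'pyt'
`line = line.upper()` → line = 'PYTHON'
`output = t + line[-1]` → output = 'pytN'
So output = 'pytN'

Answer: 'pytN'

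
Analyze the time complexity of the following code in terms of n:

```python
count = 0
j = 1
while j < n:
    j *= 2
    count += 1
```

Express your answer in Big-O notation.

Each loop level contributes: log n. Multiplying the contributions gives O(log n).

Answer: O(log n)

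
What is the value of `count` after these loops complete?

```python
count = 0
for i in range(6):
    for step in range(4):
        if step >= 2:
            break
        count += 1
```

Inner breaks at 2, outer runs 6 times
`count` takes the values: 0 → 1 → 2 → 3 → 4 → 5 → 6 → 7 → 8 → 9 → 10 → 11 → 12

Answer: 12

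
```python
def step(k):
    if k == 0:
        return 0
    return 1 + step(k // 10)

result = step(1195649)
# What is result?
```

Count of digits of 1195649: 7

Answer: 7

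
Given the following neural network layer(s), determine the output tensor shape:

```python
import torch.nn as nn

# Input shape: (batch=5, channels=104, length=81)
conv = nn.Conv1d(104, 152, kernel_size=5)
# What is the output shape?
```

Input: (5, 104, 81) -> Output: (5, 152, 77)

Answer: (5, 152, 77)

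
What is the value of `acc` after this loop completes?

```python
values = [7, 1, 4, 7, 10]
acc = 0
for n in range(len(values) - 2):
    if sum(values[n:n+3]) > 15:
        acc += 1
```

Count windows with sum > 15
`acc` takes the values: 0 → 1

Answer: 1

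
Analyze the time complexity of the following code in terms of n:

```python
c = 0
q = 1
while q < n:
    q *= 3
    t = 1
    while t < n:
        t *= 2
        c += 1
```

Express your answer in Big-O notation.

Each loop level contributes: log n × log n. Multiplying the contributions gives O(log² n).

Answer: O(log² n)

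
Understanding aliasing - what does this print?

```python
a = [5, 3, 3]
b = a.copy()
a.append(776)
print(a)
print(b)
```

Key concept: list.copy() creates independent copy.
Step by step:
`a = [5, 3, 3]` → a = [5, 3, 3]
`b = a.copy()` → b = [5, 3, 3]
`a.append(776)` → a = [5, 3, 3, 776]
`print(a)` → prints [5, 3, 3, 776]
`print(b)` → prints [5, 3, 3]

Answer:
[5, 3, 3, 776]
[5, 3, 3]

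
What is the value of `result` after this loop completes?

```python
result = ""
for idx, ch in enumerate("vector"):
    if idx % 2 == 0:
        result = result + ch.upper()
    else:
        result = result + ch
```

Uppercase even positions in 'vector'
`result` takes the values: "" → "V" → "Ve" → "VeC" → "VeCt" → "VeCtO" → "VeCtOr"

Answer: "VeCtOr"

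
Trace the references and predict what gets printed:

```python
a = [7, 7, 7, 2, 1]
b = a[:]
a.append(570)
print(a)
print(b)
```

Key concept: slice [:] creates copy.
Step by step:
`a = [7, 7, 7, 2, 1]` → a = [7, 7, 7, 2, 1]
`b = a[:]` → b = [7, 7, 7, 2, 1]
`a.append(570)` → a = [7, 7, 7, 2, 1, 570]
`print(a)` → prints [7, 7, 7, 2, 1, 570]
`print(b)` → prints [7, 7, 7, 2, 1]

Answer:
[7, 7, 7, 2, 1, 570]
[7, 7, 7, 2, 1]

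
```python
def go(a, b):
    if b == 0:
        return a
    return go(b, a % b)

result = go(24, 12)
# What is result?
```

go(24, 12) -> go(12, 0) -> 12

Answer: 12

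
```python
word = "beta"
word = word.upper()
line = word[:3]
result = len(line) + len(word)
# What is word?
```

Trace:
`word = "beta"` → word = 'beta'
`word = word.upper()` → word = 'BETA'
`line = word[:3]` → line = 'BET'
`result = len(line) + len(word)` → result = 7
So word = 'BETA'

Answer: 'BETA'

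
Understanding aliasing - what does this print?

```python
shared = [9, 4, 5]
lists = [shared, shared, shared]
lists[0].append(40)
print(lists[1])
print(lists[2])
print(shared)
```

Key concept: list of same reference.
Step by step:
`shared = [9, 4, 5]` → shared = [9, 4, 5]
`lists = [shared, shared, shared]` → lists = [[9, 4, 5], [9, 4, 5], [9, 4, 5]]
`lists[0].append(40)` → shared = [9, 4, 5, 40]; lists = [[9, 4, 5, 40], [9, 4, 5, 40], [9, 4, 5, 40]]
`print(lists[1])` → prints [9, 4, 5, 40]
`print(lists[2])` → prints [9, 4, 5, 40]
`print(shared)` → prints [9, 4, 5, 40]

Answer:
[9, 4, 5, 40]
[9, 4, 5, 40]
[9, 4, 5, 40]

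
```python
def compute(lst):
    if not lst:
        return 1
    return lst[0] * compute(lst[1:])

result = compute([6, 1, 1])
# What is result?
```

Product over [6, 1, 1] = 6 * 1 * 1 = 6

Answer: 6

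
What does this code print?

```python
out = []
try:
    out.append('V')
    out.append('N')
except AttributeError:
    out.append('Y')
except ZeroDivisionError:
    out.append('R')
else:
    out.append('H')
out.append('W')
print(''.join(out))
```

Execution trace: 'V' (try body) → 'N' (try body, no exception) → 'H' (else) → 'W' (after the try/except). Output: VNHW

Answer: VNHW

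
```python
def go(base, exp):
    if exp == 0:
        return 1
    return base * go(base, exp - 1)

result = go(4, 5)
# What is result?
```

go(4, 5) = 4 * 4 * 4 * 4 * 4 = 1024

Answer: 1024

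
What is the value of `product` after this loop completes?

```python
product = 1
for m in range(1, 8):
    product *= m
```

7! = 5040
`product` takes the values: 1 → 2 → 6 → 24 → 120 → 720 → 5040

Answer: 5040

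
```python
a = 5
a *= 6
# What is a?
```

Trace:
`a = 5` → a = 5
`a *= 6` → a = 30
So a = 30

Answer: 30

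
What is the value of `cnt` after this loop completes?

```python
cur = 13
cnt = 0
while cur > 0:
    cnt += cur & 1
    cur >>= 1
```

Count set bits in 13 (binary: 0b1101)
`cnt` takes the values: 0 → 1 → 2 → 3

Answer: 3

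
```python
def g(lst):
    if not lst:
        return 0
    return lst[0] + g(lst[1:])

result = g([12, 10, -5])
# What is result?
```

12 + 10 + (-5) + 0 = 17

Answer: 17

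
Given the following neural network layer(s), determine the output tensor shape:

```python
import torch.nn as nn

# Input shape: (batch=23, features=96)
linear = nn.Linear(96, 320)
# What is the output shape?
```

Input: (23, 96) -> Output: (23, 320)

Answer: (23, 320)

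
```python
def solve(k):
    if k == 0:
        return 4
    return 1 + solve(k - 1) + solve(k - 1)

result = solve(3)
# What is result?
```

solve(k) = 1 + 2·solve(k-1), solve(0)=4. Closed form: (4+1)·2^3 - 1 = 39.

Answer: 39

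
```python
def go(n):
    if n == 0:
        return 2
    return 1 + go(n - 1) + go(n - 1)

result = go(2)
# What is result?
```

go(n) = 1 + 2·go(n-1), go(0)=2. Closed form: (2+1)·2^2 - 1 = 11.

Answer: 11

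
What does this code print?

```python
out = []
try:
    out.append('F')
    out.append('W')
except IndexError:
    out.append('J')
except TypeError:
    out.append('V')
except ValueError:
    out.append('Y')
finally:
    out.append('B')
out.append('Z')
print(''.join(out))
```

Execution trace: 'F' (try body) → 'W' (try body, no exception) → 'B' (finally) → 'Z' (after the try/except). Output: FWBZ

Answer: FWBZ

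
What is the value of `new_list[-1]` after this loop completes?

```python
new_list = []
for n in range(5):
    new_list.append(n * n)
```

Last element of squares 0 to 4
`new_list` takes the values: [] → [0] → [0, 1] → [0, 1, 4] → [0, 1, 4, 9] → [0, 1, 4, 9, 16]
So `new_list[-1]` = 16

Answer: 16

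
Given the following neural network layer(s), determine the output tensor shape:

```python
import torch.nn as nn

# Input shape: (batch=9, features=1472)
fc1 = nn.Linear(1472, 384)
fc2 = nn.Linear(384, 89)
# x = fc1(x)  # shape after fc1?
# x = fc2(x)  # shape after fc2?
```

Input: (9, 1472) -> after fc1: (9, 384) -> Output: (9, 89)

Answer: (9, 89)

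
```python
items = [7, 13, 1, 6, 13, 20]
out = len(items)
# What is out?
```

Trace:
`items = [7, 13, 1, 6, 13, 20]` → items = [7, 13, 1, 6, 13, 20]
`out = len(items)` → out = 6
So out = 6

Answer: 6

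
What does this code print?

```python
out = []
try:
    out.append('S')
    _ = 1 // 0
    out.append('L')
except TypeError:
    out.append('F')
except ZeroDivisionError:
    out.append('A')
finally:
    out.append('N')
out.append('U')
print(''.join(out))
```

Execution trace: 'S' (try body) → 'A' (except ZeroDivisionError) → 'N' (finally) → 'U' (after the try/except). Output: SANU

Answer: SANU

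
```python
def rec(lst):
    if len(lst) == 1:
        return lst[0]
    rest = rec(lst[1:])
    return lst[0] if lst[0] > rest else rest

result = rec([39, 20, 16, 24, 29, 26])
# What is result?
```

Recursive max over [39, 20, 16, 24, 29, 26] = 39

Answer: 39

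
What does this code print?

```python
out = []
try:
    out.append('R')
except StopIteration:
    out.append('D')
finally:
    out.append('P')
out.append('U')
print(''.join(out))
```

Execution trace: 'R' (try body, no exception) → 'P' (finally) → 'U' (after the try/except). Output: RPU

Answer: RPU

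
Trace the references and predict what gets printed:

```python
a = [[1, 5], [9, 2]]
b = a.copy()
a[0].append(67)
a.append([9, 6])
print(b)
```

Key concept: shallow copy with nested lists.
Step by step:
`a = [[1, 5], [9, 2]]` → a = [[1, 5], [9, 2]]
`b = a.copy()` → b = [[1, 5], [9, 2]]
`a[0].append(67)` → a = [[1, 5, 67], [9, 2]]; b = [[1, 5, 67], [9, 2]]
`a.append([9, 6])` → a = [[1, 5, 67], [9, 2], [9, 6]]
`print(b)` → prints [[1, 5, 67], [9, 2]]

Answer: [[1, 5, 67], [9, 2]]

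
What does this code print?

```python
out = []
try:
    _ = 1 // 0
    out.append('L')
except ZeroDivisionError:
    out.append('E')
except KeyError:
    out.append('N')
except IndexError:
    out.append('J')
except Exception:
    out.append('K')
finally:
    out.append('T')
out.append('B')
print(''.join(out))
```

Execution trace: 'E' (except ZeroDivisionError) → 'T' (finally) → 'B' (after the try/except). Output: ETB

Answer: ETB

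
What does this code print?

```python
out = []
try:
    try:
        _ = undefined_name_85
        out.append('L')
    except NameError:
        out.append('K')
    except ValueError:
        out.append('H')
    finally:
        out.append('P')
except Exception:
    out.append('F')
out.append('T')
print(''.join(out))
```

Execution trace: 'K' (inner except NameError) → 'P' (inner finally) → 'T' (after the try/except). Output: KPT

Answer: KPT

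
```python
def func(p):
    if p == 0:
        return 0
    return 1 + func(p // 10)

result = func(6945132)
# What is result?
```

Count of digits of 6945132: 7

Answer: 7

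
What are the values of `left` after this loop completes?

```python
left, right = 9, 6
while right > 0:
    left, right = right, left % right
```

GCD of 9 and 6
`left` takes the values: 9 → 6 → 3

Answer: 3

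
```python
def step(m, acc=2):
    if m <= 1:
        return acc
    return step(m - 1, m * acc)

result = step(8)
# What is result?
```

Accumulator trace (n, acc): (8, 2) -> (7, 16) -> (6, 112) -> (5, 672) -> (4, 3360) -> (3, 13440) -> (2, 40320) -> (1, 80640) -> return 80640

Answer: 80640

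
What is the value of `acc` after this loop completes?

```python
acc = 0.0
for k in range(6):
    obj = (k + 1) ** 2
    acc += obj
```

Sum of squared losses 1² + 2² + ... + 6²
`acc` takes the values: 0.0 → 1.0 → 5.0 → 14.0 → 30.0 → 55.0 → 91.0

Answer: 91.0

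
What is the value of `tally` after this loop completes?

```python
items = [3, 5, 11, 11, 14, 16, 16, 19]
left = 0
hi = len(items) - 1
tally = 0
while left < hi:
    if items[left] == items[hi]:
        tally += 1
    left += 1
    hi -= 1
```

Count matching pairs from ends
`tally` takes the values: 0

Answer: 0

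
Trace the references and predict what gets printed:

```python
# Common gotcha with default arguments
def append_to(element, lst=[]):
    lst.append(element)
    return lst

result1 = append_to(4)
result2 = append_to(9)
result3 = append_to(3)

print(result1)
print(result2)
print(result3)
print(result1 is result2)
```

Key concept: mutable default argument gotcha.
Step by step:
`result1 = append_to(4)` → result1 = [4]
`result2 = append_to(9)` → result1 = [4, 9] (same object as result2); result2 = [4, 9] (same object as result1)
`result3 = append_to(3)` → result1 = [4, 9, 3] (same object as result2, result3); result2 = [4, 9, 3] (same object as result1, result3); result3 = [4, 9, 3] (same object as result1, result2)
`print(result1)` → prints [4, 9, 3]
`print(result2)` → prints [4, 9, 3]
`print(result3)` → prints [4, 9, 3]
`print(result1 is result2)` → prints True

Answer:
[4, 9, 3]
[4, 9, 3]
[4, 9, 3]
True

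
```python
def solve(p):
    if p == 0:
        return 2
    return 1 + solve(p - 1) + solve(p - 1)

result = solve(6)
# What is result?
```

solve(p) = 1 + 2·solve(p-1), solve(0)=2. Closed form: (2+1)·2^6 - 1 = 191.

Answer: 191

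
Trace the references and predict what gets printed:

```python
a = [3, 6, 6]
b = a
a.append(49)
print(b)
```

Key concept: basic list aliasing.
Step by step:
`a = [3, 6, 6]` → a = [3, 6, 6]
`b = a` → b = [3, 6, 6] (same object as a)
`a.append(49)` → a = [3, 6, 6, 49] (same object as b); b = [3, 6, 6, 49] (same object as a)
`print(b)` → prints [3, 6, 6, 49]

Answer: [3, 6, 6, 49]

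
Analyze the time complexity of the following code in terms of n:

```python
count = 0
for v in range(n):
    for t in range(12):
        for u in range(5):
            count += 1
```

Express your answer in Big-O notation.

Each loop level contributes: n × 1 × 1. Multiplying the contributions gives O(n).

Answer: O(n)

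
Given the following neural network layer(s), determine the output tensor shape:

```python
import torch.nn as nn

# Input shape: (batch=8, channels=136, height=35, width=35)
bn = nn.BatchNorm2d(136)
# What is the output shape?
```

Input: (8, 136, 35, 35) -> Output: (8, 136, 35, 35)

Answer: (8, 136, 35, 35)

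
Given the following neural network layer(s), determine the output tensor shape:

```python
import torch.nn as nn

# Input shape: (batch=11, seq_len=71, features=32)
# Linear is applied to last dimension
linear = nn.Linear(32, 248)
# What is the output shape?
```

Input: (11, 71, 32) -> Output: (11, 71, 248)

Answer: (11, 71, 248)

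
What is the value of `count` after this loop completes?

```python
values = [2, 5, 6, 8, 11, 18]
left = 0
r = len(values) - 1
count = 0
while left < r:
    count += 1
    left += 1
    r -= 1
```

Iterations until pointers meet (list length 6)
`count` takes the values: 0 → 1 → 2 → 3

Answer: 3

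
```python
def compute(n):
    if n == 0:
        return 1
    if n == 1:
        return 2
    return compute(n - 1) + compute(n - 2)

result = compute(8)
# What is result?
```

Build up from base cases: compute(0)=1, compute(1)=2, compute(2)=3, compute(3)=5, compute(4)=8, compute(5)=13, compute(6)=21, ..., compute(8)=55

Answer: 55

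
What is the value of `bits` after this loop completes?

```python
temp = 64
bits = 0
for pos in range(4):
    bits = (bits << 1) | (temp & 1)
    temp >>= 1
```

Reverse lowest 4 bits of 64
`bits` takes the values: 0

Answer: 0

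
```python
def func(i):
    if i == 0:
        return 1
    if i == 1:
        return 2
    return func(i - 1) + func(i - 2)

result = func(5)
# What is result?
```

Build up from base cases: func(0)=1, func(1)=2, func(2)=3, func(3)=5, func(4)=8, func(5)=13

Answer: 13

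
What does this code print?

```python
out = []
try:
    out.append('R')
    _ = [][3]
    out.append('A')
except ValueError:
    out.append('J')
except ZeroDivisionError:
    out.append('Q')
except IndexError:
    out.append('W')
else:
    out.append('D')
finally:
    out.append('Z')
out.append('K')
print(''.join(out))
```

Execution trace: 'R' (try body) → 'W' (except IndexError) → 'Z' (finally) → 'K' (after the try/except). Output: RWZK

Answer: RWZK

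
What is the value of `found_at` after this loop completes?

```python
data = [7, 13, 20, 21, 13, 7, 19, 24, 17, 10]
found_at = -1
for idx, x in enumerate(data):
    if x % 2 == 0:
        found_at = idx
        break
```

First even number index in [7, 13, 20, 21, 13, 7, 19, 24, 17, 10]
`found_at` takes the values: -1 → 2

Answer: 2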